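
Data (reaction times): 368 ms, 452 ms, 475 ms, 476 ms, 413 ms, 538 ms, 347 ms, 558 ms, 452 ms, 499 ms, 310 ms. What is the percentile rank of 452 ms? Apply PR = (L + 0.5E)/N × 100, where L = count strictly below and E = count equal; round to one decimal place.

N = 11.
Strictly below 452: 4. Equal to 452: 2.
PR = (4 + 0.5·2)/11 × 100 = 45.5

45.5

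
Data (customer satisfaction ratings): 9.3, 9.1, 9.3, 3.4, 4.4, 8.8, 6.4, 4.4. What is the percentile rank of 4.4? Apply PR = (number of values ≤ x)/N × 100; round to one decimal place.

37.5

N = 8.
Strictly below 4.4: 1. Equal to 4.4: 2.
PR = 3/8 × 100 = 37.5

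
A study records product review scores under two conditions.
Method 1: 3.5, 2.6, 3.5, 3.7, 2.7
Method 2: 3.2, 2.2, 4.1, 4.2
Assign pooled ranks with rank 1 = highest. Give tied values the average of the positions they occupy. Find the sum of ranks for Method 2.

18

Sorted (descending): 4.2, 4.1, 3.7, 3.5, 3.5, 3.2, 2.7, 2.6, 2.2
The 2 values of 3.5 occupy positions 4–5 → average rank (4+5)/2 = 4.5.
Method 2 values → pooled ranks: 3.2→6, 2.2→9, 4.1→2, 4.2→1
Rank sum = 6 + 9 + 2 + 1 = 18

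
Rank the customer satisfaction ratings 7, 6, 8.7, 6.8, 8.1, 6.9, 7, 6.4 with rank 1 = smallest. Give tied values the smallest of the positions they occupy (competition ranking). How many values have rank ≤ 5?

Sorted (ascending): 6, 6.4, 6.8, 6.9, 7, 7, 8.1, 8.7
The 2 values of 7 occupy positions 5–6 → each gets rank 5.
Ranks ≤ 5: {1, 2, 3, 4, 5, 5} → 6 values.

6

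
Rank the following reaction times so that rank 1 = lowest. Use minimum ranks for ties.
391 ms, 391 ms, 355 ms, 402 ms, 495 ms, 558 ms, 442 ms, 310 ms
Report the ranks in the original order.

Sorted (ascending): 310, 355, 391, 391, 402, 442, 495, 558
The 2 values of 391 occupy positions 3–4 → each gets rank 3.

3, 3, 2, 5, 7, 8, 6, 1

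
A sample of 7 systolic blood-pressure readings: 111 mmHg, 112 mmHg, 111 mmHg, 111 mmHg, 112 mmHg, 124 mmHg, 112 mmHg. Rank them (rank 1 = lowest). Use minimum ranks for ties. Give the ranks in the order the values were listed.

1, 4, 1, 1, 4, 7, 4

Sorted (ascending): 111, 111, 111, 112, 112, 112, 124
The 3 values of 111 occupy positions 1–3 → each gets rank 1.
The 3 values of 112 occupy positions 4–6 → each gets rank 4.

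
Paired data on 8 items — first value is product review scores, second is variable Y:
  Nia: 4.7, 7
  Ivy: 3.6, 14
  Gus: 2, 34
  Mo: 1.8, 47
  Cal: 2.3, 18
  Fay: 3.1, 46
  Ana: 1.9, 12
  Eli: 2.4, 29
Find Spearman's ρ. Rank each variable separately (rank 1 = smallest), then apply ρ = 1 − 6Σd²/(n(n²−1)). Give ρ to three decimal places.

-0.476

Ranks of variable 1: 8, 7, 3, 1, 4, 6, 2, 5
Ranks of variable 2: 1, 3, 6, 8, 4, 7, 2, 5
d = r₁ − r₂: 7, 4, -3, -7, 0, -1, 0, 0
d²: 49, 16, 9, 49, 0, 1, 0, 0; Σd² = 124
ρ = 1 − 6·124/(8·63) = 1 − 744/504 = -0.476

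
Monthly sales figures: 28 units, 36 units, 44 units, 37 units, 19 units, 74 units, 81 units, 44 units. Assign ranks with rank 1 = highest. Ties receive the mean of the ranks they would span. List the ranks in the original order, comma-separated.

Sorted (descending): 81, 74, 44, 44, 37, 36, 28, 19
The 2 values of 44 occupy positions 3–4 → average rank (3+4)/2 = 3.5.

7, 6, 3.5, 5, 8, 2, 1, 3.5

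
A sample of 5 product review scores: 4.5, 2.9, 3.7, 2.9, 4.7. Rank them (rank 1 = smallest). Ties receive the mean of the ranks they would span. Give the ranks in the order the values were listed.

Sorted (ascending): 2.9, 2.9, 3.7, 4.5, 4.7
The 2 values of 2.9 occupy positions 1–2 → average rank (1+2)/2 = 1.5.

4, 1.5, 3, 1.5, 5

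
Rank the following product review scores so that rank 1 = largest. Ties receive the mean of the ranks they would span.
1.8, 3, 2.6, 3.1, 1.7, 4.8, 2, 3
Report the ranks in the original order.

Sorted (descending): 4.8, 3.1, 3, 3, 2.6, 2, 1.8, 1.7
The 2 values of 3 occupy positions 3–4 → average rank (3+4)/2 = 3.5.

7, 3.5, 5, 2, 8, 1, 6, 3.5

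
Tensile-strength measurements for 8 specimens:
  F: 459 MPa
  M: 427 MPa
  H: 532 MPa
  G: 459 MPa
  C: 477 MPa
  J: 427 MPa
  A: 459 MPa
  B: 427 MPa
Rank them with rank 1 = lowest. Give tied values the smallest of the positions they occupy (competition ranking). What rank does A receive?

Sorted (ascending): 427, 427, 427, 459, 459, 459, 477, 532
The 3 values of 427 occupy positions 1–3 → each gets rank 1.
The 3 values of 459 occupy positions 4–6 → each gets rank 4.
A has value 459 MPa → rank 4.

4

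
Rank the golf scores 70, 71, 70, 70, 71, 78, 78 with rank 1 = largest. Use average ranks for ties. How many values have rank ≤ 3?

2

Sorted (descending): 78, 78, 71, 71, 70, 70, 70
The 2 values of 78 occupy positions 1–2 → average rank (1+2)/2 = 1.5.
The 2 values of 71 occupy positions 3–4 → average rank (3+4)/2 = 3.5.
The 3 values of 70 occupy positions 5–7 → average rank 6.
Ranks ≤ 3: {1.5, 1.5} → 2 values.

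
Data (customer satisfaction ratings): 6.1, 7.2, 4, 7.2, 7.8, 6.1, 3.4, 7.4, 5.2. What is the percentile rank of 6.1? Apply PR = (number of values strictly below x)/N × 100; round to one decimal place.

N = 9.
Strictly below 6.1: 3. Equal to 6.1: 2.
PR = 3/9 × 100 = 33.3

33.3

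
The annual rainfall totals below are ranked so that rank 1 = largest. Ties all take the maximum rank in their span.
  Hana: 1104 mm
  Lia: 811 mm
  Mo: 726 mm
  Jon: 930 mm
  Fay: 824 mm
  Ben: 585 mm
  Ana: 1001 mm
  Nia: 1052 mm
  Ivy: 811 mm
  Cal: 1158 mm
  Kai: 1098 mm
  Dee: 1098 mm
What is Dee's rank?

Sorted (descending): 1158, 1104, 1098, 1098, 1052, 1001, 930, 824, 811, 811, 726, 585
The 2 values of 1098 occupy positions 3–4 → each gets rank 4.
The 2 values of 811 occupy positions 9–10 → each gets rank 10.
Dee has value 1098 mm → rank 4.

4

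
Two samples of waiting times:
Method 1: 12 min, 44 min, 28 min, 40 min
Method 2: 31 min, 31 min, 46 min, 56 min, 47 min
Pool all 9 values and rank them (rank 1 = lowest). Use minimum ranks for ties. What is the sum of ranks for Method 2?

Sorted (ascending): 12, 28, 31, 31, 40, 44, 46, 47, 56
The 2 values of 31 occupy positions 3–4 → each gets rank 3.
Method 2 values → pooled ranks: 31→3, 31→3, 46→7, 56→9, 47→8
Rank sum = 3 + 3 + 7 + 9 + 8 = 30

30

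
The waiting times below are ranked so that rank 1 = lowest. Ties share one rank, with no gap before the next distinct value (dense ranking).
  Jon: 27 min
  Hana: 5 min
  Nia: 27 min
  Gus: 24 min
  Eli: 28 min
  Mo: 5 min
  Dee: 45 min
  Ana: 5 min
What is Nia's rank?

3

Sorted (ascending): 5, 5, 5, 24, 27, 27, 28, 45
The 3 values of 5 share dense rank 1.
The 2 values of 27 share dense rank 3.
Remaining distinct values take the next consecutive integers.
Nia has value 27 min → rank 3.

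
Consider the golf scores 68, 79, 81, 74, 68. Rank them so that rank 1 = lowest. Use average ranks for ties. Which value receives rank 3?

Sorted (ascending): 68, 68, 74, 79, 81
The 2 values of 68 occupy positions 1–2 → average rank (1+2)/2 = 1.5.
Rank 3 → value 74.

74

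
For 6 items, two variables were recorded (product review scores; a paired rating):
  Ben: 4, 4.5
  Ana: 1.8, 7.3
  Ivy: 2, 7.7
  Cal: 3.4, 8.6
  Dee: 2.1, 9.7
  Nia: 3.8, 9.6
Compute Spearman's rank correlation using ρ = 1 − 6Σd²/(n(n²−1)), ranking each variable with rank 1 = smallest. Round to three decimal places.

-0.029

Ranks of variable 1: 6, 1, 2, 4, 3, 5
Ranks of variable 2: 1, 2, 3, 4, 6, 5
d = r₁ − r₂: 5, -1, -1, 0, -3, 0
d²: 25, 1, 1, 0, 9, 0; Σd² = 36
ρ = 1 − 6·36/(6·35) = 1 − 216/210 = -0.029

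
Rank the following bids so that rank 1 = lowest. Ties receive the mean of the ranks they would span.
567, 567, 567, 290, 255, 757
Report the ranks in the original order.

4, 4, 4, 2, 1, 6

Sorted (ascending): 255, 290, 567, 567, 567, 757
The 3 values of 567 occupy positions 3–5 → average rank 4.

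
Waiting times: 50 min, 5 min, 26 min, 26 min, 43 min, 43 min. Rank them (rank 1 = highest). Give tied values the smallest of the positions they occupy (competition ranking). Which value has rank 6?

Sorted (descending): 50, 43, 43, 26, 26, 5
The 2 values of 43 occupy positions 2–3 → each gets rank 2.
The 2 values of 26 occupy positions 4–5 → each gets rank 4.
Rank 6 → value 5.

5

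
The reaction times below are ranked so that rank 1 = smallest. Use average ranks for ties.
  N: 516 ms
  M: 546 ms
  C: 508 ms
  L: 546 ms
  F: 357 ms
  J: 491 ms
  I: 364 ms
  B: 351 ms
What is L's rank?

7.5

Sorted (ascending): 351, 357, 364, 491, 508, 516, 546, 546
The 2 values of 546 occupy positions 7–8 → average rank (7+8)/2 = 7.5.
L has value 546 ms → rank 7.5.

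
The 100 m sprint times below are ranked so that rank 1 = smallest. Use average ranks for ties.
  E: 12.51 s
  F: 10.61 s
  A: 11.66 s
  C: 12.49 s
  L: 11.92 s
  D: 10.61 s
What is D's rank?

1.5

Sorted (ascending): 10.61, 10.61, 11.66, 11.92, 12.49, 12.51
The 2 values of 10.61 occupy positions 1–2 → average rank (1+2)/2 = 1.5.
D has value 10.61 s → rank 1.5.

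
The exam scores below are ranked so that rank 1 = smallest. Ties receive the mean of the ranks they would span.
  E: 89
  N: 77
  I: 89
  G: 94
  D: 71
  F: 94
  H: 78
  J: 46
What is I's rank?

5.5

Sorted (ascending): 46, 71, 77, 78, 89, 89, 94, 94
The 2 values of 89 occupy positions 5–6 → average rank (5+6)/2 = 5.5.
The 2 values of 94 occupy positions 7–8 → average rank (7+8)/2 = 7.5.
I has value 89 → rank 5.5.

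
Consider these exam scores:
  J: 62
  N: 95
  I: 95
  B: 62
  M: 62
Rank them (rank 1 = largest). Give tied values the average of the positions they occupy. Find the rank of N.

1.5

Sorted (descending): 95, 95, 62, 62, 62
The 2 values of 95 occupy positions 1–2 → average rank (1+2)/2 = 1.5.
The 3 values of 62 occupy positions 3–5 → average rank 4.
N has value 95 → rank 1.5.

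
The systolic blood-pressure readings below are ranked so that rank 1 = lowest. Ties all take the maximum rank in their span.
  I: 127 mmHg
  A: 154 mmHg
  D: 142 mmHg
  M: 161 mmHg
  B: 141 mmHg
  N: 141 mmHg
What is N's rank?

Sorted (ascending): 127, 141, 141, 142, 154, 161
The 2 values of 141 occupy positions 2–3 → each gets rank 3.
N has value 141 mmHg → rank 3.

3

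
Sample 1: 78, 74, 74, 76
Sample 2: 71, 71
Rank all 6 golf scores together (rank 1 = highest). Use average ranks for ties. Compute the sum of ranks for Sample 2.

11

Sorted (descending): 78, 76, 74, 74, 71, 71
The 2 values of 74 occupy positions 3–4 → average rank (3+4)/2 = 3.5.
The 2 values of 71 occupy positions 5–6 → average rank (5+6)/2 = 5.5.
Sample 2 values → pooled ranks: 71→5.5, 71→5.5
Rank sum = 5.5 + 5.5 = 11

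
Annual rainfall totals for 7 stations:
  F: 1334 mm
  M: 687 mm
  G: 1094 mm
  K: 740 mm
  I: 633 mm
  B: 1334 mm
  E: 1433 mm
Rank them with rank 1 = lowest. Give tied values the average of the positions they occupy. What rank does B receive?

Sorted (ascending): 633, 687, 740, 1094, 1334, 1334, 1433
The 2 values of 1334 occupy positions 5–6 → average rank (5+6)/2 = 5.5.
B has value 1334 mm → rank 5.5.

5.5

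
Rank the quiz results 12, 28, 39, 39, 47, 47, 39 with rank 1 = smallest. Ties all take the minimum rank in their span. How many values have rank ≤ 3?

5

Sorted (ascending): 12, 28, 39, 39, 39, 47, 47
The 3 values of 39 occupy positions 3–5 → each gets rank 3.
The 2 values of 47 occupy positions 6–7 → each gets rank 6.
Ranks ≤ 3: {1, 2, 3, 3, 3} → 5 values.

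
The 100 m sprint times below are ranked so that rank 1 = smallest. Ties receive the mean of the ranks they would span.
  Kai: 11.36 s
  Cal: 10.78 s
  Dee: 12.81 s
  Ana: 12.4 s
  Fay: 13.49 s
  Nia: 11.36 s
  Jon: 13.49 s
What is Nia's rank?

Sorted (ascending): 10.78, 11.36, 11.36, 12.4, 12.81, 13.49, 13.49
The 2 values of 11.36 occupy positions 2–3 → average rank (2+3)/2 = 2.5.
The 2 values of 13.49 occupy positions 6–7 → average rank (6+7)/2 = 6.5.
Nia has value 11.36 s → rank 2.5.

2.5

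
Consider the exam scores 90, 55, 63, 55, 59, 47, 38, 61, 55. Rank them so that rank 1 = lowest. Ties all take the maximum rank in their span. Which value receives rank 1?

38

Sorted (ascending): 38, 47, 55, 55, 55, 59, 61, 63, 90
The 3 values of 55 occupy positions 3–5 → each gets rank 5.
Rank 1 → value 38.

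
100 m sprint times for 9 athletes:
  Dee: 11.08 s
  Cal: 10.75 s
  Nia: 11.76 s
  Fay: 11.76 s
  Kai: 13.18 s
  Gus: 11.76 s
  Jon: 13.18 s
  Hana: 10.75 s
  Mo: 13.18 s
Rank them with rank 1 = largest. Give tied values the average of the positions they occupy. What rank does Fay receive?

5

Sorted (descending): 13.18, 13.18, 13.18, 11.76, 11.76, 11.76, 11.08, 10.75, 10.75
The 3 values of 13.18 occupy positions 1–3 → average rank 2.
The 3 values of 11.76 occupy positions 4–6 → average rank 5.
The 2 values of 10.75 occupy positions 8–9 → average rank (8+9)/2 = 8.5.
Fay has value 11.76 s → rank 5.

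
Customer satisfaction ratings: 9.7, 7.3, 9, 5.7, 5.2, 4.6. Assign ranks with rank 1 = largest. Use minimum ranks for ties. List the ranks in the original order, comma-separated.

1, 3, 2, 4, 5, 6

Sorted (descending): 9.7, 9, 7.3, 5.7, 5.2, 4.6
No ties — each value takes its position as its rank.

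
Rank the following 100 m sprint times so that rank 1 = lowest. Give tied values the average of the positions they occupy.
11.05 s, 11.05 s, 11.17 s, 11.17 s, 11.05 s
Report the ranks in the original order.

2, 2, 4.5, 4.5, 2

Sorted (ascending): 11.05, 11.05, 11.05, 11.17, 11.17
The 3 values of 11.05 occupy positions 1–3 → average rank 2.
The 2 values of 11.17 occupy positions 4–5 → average rank (4+5)/2 = 4.5.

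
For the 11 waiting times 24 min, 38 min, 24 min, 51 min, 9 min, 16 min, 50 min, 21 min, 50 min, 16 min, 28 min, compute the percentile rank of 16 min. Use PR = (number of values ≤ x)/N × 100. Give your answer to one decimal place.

27.3

N = 11.
Strictly below 16: 1. Equal to 16: 2.
PR = 3/11 × 100 = 27.3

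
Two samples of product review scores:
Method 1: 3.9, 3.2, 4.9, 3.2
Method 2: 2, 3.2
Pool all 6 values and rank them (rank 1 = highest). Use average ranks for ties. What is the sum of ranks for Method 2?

Sorted (descending): 4.9, 3.9, 3.2, 3.2, 3.2, 2
The 3 values of 3.2 occupy positions 3–5 → average rank 4.
Method 2 values → pooled ranks: 2→6, 3.2→4
Rank sum = 6 + 4 = 10

10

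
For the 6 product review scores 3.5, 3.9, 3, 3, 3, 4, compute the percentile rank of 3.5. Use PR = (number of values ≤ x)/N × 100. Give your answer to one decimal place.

N = 6.
Strictly below 3.5: 3. Equal to 3.5: 1.
PR = 4/6 × 100 = 66.7

66.7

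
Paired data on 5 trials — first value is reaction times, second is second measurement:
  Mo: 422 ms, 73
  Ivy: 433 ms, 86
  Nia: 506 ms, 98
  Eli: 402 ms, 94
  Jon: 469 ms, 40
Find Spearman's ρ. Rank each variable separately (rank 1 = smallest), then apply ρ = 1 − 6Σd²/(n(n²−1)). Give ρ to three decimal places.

0.100

Ranks of variable 1: 2, 3, 5, 1, 4
Ranks of variable 2: 2, 3, 5, 4, 1
d = r₁ − r₂: 0, 0, 0, -3, 3
d²: 0, 0, 0, 9, 9; Σd² = 18
ρ = 1 − 6·18/(5·24) = 1 − 108/120 = 0.100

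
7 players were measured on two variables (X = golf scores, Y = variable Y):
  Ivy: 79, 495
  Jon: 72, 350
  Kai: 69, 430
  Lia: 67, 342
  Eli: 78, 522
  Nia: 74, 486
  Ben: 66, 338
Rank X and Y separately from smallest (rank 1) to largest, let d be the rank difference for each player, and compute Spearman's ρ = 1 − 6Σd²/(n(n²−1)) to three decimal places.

Ranks of variable 1: 7, 4, 3, 2, 6, 5, 1
Ranks of variable 2: 6, 3, 4, 2, 7, 5, 1
d = r₁ − r₂: 1, 1, -1, 0, -1, 0, 0
d²: 1, 1, 1, 0, 1, 0, 0; Σd² = 4
ρ = 1 − 6·4/(7·48) = 1 − 24/336 = 0.929

0.929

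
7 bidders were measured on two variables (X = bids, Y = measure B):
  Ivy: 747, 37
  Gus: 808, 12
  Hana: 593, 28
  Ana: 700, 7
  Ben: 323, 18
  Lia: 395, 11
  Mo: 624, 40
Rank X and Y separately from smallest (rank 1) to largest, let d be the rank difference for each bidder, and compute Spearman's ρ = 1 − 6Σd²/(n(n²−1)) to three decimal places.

0.036

Ranks of variable 1: 6, 7, 3, 5, 1, 2, 4
Ranks of variable 2: 6, 3, 5, 1, 4, 2, 7
d = r₁ − r₂: 0, 4, -2, 4, -3, 0, -3
d²: 0, 16, 4, 16, 9, 0, 9; Σd² = 54
ρ = 1 − 6·54/(7·48) = 1 − 324/336 = 0.036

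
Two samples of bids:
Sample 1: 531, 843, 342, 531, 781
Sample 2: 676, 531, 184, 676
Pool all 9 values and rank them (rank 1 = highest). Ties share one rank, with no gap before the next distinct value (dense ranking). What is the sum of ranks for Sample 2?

16

Sorted (descending): 843, 781, 676, 676, 531, 531, 531, 342, 184
The 2 values of 676 share dense rank 3.
The 3 values of 531 share dense rank 4.
Remaining distinct values take the next consecutive integers.
Sample 2 values → pooled ranks: 676→3, 531→4, 184→6, 676→3
Rank sum = 3 + 4 + 6 + 3 = 16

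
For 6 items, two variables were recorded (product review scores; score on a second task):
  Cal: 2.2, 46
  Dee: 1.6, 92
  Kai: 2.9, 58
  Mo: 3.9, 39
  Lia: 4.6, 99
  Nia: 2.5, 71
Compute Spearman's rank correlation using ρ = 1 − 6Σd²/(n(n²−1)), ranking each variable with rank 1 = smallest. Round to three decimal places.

0.029

Ranks of variable 1: 2, 1, 4, 5, 6, 3
Ranks of variable 2: 2, 5, 3, 1, 6, 4
d = r₁ − r₂: 0, -4, 1, 4, 0, -1
d²: 0, 16, 1, 16, 0, 1; Σd² = 34
ρ = 1 − 6·34/(6·35) = 1 − 204/210 = 0.029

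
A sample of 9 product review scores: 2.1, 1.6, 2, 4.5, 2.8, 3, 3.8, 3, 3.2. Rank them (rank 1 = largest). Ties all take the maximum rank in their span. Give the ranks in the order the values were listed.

Sorted (descending): 4.5, 3.8, 3.2, 3, 3, 2.8, 2.1, 2, 1.6
The 2 values of 3 occupy positions 4–5 → each gets rank 5.

7, 9, 8, 1, 6, 5, 2, 5, 3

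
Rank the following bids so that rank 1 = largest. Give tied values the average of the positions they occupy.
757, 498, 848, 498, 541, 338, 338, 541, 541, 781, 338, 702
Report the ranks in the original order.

3, 8.5, 1, 8.5, 6, 11, 11, 6, 6, 2, 11, 4

Sorted (descending): 848, 781, 757, 702, 541, 541, 541, 498, 498, 338, 338, 338
The 3 values of 541 occupy positions 5–7 → average rank 6.
The 2 values of 498 occupy positions 8–9 → average rank (8+9)/2 = 8.5.
The 3 values of 338 occupy positions 10–12 → average rank 11.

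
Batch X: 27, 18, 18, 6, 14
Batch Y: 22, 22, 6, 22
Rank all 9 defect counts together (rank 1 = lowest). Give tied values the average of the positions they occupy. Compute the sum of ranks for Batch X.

22.5

Sorted (ascending): 6, 6, 14, 18, 18, 22, 22, 22, 27
The 2 values of 6 occupy positions 1–2 → average rank (1+2)/2 = 1.5.
The 2 values of 18 occupy positions 4–5 → average rank (4+5)/2 = 4.5.
The 3 values of 22 occupy positions 6–8 → average rank 7.
Batch X values → pooled ranks: 27→9, 18→4.5, 18→4.5, 6→1.5, 14→3
Rank sum = 9 + 4.5 + 4.5 + 1.5 + 3 = 22.5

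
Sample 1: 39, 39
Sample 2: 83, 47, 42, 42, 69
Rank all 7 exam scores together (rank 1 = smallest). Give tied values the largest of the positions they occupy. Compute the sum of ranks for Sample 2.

26

Sorted (ascending): 39, 39, 42, 42, 47, 69, 83
The 2 values of 39 occupy positions 1–2 → each gets rank 2.
The 2 values of 42 occupy positions 3–4 → each gets rank 4.
Sample 2 values → pooled ranks: 83→7, 47→5, 42→4, 42→4, 69→6
Rank sum = 7 + 5 + 4 + 4 + 6 = 26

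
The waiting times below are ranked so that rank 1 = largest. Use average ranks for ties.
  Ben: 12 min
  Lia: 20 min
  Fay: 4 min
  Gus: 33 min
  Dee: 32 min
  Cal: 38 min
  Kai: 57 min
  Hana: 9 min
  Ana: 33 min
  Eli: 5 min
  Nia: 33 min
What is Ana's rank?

4

Sorted (descending): 57, 38, 33, 33, 33, 32, 20, 12, 9, 5, 4
The 3 values of 33 occupy positions 3–5 → average rank 4.
Ana has value 33 min → rank 4.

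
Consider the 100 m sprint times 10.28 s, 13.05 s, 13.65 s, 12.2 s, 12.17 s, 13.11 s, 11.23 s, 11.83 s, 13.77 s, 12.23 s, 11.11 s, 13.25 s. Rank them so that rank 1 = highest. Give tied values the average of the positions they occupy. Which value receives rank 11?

11.11

Sorted (descending): 13.77, 13.65, 13.25, 13.11, 13.05, 12.23, 12.2, 12.17, 11.83, 11.23, 11.11, 10.28
No ties — each value takes its position as its rank.
Rank 11 → value 11.11.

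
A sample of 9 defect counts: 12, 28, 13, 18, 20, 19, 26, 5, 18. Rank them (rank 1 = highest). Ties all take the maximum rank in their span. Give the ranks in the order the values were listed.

Sorted (descending): 28, 26, 20, 19, 18, 18, 13, 12, 5
The 2 values of 18 occupy positions 5–6 → each gets rank 6.

8, 1, 7, 6, 3, 4, 2, 9, 6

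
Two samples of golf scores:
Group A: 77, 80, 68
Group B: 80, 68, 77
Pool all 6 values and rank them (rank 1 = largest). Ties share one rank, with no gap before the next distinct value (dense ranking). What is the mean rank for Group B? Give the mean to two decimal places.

2.00

Sorted (descending): 80, 80, 77, 77, 68, 68
The 2 values of 80 share dense rank 1.
The 2 values of 77 share dense rank 2.
The 2 values of 68 share dense rank 3.
Group B values → pooled ranks: 80→1, 68→3, 77→2
Mean rank = (1 + 3 + 2) / 3 = 2.00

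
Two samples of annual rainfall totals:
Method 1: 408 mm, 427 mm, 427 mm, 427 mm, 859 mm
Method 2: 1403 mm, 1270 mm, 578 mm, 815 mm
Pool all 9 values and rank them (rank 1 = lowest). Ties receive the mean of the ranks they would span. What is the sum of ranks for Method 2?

Sorted (ascending): 408, 427, 427, 427, 578, 815, 859, 1270, 1403
The 3 values of 427 occupy positions 2–4 → average rank 3.
Method 2 values → pooled ranks: 1403→9, 1270→8, 578→5, 815→6
Rank sum = 9 + 8 + 5 + 6 = 28

28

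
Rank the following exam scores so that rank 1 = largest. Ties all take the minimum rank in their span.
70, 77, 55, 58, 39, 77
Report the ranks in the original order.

3, 1, 5, 4, 6, 1

Sorted (descending): 77, 77, 70, 58, 55, 39
The 2 values of 77 occupy positions 1–2 → each gets rank 1.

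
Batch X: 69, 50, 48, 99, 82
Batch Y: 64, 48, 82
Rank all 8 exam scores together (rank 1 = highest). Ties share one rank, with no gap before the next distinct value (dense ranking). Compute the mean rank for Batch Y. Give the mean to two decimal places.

4.00

Sorted (descending): 99, 82, 82, 69, 64, 50, 48, 48
The 2 values of 82 share dense rank 2.
The 2 values of 48 share dense rank 6.
Remaining distinct values take the next consecutive integers.
Batch Y values → pooled ranks: 64→4, 48→6, 82→2
Mean rank = (4 + 6 + 2) / 3 = 4.00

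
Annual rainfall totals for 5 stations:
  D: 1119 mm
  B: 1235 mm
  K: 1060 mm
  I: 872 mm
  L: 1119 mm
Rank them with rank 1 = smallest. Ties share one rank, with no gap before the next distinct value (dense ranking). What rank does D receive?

3

Sorted (ascending): 872, 1060, 1119, 1119, 1235
The 2 values of 1119 share dense rank 3.
Remaining distinct values take the next consecutive integers.
D has value 1119 mm → rank 3.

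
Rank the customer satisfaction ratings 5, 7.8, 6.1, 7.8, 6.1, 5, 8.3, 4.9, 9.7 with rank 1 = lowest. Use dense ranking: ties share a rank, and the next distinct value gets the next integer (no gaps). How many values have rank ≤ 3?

5

Sorted (ascending): 4.9, 5, 5, 6.1, 6.1, 7.8, 7.8, 8.3, 9.7
The 2 values of 5 share dense rank 2.
The 2 values of 6.1 share dense rank 3.
The 2 values of 7.8 share dense rank 4.
Remaining distinct values take the next consecutive integers.
Ranks ≤ 3: {1, 2, 2, 3, 3} → 5 values.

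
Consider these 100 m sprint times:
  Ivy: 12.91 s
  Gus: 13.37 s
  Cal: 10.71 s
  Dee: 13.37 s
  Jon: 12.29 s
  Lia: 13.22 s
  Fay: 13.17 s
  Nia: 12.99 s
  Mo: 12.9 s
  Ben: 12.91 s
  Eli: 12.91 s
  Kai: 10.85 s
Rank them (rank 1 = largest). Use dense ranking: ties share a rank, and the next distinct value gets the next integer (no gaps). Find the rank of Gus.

1

Sorted (descending): 13.37, 13.37, 13.22, 13.17, 12.99, 12.91, 12.91, 12.91, 12.9, 12.29, 10.85, 10.71
The 2 values of 13.37 share dense rank 1.
The 3 values of 12.91 share dense rank 5.
Remaining distinct values take the next consecutive integers.
Gus has value 13.37 s → rank 1.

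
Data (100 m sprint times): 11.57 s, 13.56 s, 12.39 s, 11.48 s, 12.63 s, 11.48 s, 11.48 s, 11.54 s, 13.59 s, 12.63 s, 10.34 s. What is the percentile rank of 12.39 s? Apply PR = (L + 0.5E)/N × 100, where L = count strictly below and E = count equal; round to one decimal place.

59.1

N = 11.
Strictly below 12.39: 6. Equal to 12.39: 1.
PR = (6 + 0.5·1)/11 × 100 = 59.1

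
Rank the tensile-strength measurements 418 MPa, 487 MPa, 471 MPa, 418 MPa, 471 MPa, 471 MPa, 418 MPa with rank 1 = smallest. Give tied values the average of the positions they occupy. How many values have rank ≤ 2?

Sorted (ascending): 418, 418, 418, 471, 471, 471, 487
The 3 values of 418 occupy positions 1–3 → average rank 2.
The 3 values of 471 occupy positions 4–6 → average rank 5.
Ranks ≤ 2: {2, 2, 2} → 3 values.

3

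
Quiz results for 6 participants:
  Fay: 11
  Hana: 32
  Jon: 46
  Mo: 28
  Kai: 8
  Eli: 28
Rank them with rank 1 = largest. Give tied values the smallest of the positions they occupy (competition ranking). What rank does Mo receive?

3

Sorted (descending): 46, 32, 28, 28, 11, 8
The 2 values of 28 occupy positions 3–4 → each gets rank 3.
Mo has value 28 → rank 3.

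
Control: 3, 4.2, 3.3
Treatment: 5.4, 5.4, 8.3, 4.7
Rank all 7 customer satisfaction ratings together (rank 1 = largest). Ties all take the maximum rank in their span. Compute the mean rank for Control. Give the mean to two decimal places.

6.00

Sorted (descending): 8.3, 5.4, 5.4, 4.7, 4.2, 3.3, 3
The 2 values of 5.4 occupy positions 2–3 → each gets rank 3.
Control values → pooled ranks: 3→7, 4.2→5, 3.3→6
Mean rank = (7 + 5 + 6) / 3 = 6.00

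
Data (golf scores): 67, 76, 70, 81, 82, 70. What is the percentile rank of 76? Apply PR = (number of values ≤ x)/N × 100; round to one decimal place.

N = 6.
Strictly below 76: 3. Equal to 76: 1.
PR = 4/6 × 100 = 66.7

66.7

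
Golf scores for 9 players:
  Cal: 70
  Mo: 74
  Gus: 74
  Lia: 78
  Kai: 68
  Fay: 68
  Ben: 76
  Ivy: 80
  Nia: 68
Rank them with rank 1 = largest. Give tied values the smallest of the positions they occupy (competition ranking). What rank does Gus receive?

Sorted (descending): 80, 78, 76, 74, 74, 70, 68, 68, 68
The 2 values of 74 occupy positions 4–5 → each gets rank 4.
The 3 values of 68 occupy positions 7–9 → each gets rank 7.
Gus has value 74 → rank 4.

4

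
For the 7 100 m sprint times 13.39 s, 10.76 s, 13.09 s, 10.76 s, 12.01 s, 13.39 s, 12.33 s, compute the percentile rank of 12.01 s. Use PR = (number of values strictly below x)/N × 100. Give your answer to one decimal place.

N = 7.
Strictly below 12.01: 2. Equal to 12.01: 1.
PR = 2/7 × 100 = 28.6

28.6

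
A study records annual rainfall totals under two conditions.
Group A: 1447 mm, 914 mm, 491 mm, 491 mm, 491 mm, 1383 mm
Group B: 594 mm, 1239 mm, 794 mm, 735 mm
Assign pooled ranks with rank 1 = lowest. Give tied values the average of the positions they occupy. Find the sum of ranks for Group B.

23

Sorted (ascending): 491, 491, 491, 594, 735, 794, 914, 1239, 1383, 1447
The 3 values of 491 occupy positions 1–3 → average rank 2.
Group B values → pooled ranks: 594→4, 1239→8, 794→6, 735→5
Rank sum = 4 + 8 + 6 + 5 = 23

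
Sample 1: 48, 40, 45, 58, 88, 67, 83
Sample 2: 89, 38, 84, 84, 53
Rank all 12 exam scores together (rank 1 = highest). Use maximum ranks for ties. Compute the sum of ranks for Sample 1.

50

Sorted (descending): 89, 88, 84, 84, 83, 67, 58, 53, 48, 45, 40, 38
The 2 values of 84 occupy positions 3–4 → each gets rank 4.
Sample 1 values → pooled ranks: 48→9, 40→11, 45→10, 58→7, 88→2, 67→6, 83→5
Rank sum = 9 + 11 + 10 + 7 + 2 + 6 + 5 = 50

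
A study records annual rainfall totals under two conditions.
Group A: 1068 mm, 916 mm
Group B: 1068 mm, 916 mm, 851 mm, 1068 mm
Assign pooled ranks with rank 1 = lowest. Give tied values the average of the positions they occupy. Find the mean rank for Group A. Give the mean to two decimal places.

Sorted (ascending): 851, 916, 916, 1068, 1068, 1068
The 2 values of 916 occupy positions 2–3 → average rank (2+3)/2 = 2.5.
The 3 values of 1068 occupy positions 4–6 → average rank 5.
Group A values → pooled ranks: 1068→5, 916→2.5
Mean rank = (5 + 2.5) / 2 = 3.75

3.75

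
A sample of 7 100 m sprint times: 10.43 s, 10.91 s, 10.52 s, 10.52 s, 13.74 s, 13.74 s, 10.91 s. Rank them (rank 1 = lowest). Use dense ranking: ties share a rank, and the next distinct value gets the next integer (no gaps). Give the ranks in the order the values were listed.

1, 3, 2, 2, 4, 4, 3

Sorted (ascending): 10.43, 10.52, 10.52, 10.91, 10.91, 13.74, 13.74
The 2 values of 10.52 share dense rank 2.
The 2 values of 10.91 share dense rank 3.
The 2 values of 13.74 share dense rank 4.
Remaining distinct values take the next consecutive integers.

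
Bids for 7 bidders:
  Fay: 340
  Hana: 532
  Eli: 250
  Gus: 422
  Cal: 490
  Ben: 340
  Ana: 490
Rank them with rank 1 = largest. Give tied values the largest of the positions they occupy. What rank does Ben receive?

Sorted (descending): 532, 490, 490, 422, 340, 340, 250
The 2 values of 490 occupy positions 2–3 → each gets rank 3.
The 2 values of 340 occupy positions 5–6 → each gets rank 6.
Ben has value 340 → rank 6.

6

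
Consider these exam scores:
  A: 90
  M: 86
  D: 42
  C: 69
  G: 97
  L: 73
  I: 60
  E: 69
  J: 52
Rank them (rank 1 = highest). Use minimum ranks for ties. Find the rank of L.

Sorted (descending): 97, 90, 86, 73, 69, 69, 60, 52, 42
The 2 values of 69 occupy positions 5–6 → each gets rank 5.
L has value 73 → rank 4.

4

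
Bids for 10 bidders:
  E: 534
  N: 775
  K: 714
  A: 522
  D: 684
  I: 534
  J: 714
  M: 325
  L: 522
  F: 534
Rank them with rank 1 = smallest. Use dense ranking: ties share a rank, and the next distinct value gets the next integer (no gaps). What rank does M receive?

Sorted (ascending): 325, 522, 522, 534, 534, 534, 684, 714, 714, 775
The 2 values of 522 share dense rank 2.
The 3 values of 534 share dense rank 3.
The 2 values of 714 share dense rank 5.
Remaining distinct values take the next consecutive integers.
M has value 325 → rank 1.

1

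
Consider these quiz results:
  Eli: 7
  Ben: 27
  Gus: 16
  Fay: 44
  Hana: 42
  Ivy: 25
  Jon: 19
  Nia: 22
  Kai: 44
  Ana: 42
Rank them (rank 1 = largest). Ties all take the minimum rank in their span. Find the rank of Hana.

3

Sorted (descending): 44, 44, 42, 42, 27, 25, 22, 19, 16, 7
The 2 values of 44 occupy positions 1–2 → each gets rank 1.
The 2 values of 42 occupy positions 3–4 → each gets rank 3.
Hana has value 42 → rank 3.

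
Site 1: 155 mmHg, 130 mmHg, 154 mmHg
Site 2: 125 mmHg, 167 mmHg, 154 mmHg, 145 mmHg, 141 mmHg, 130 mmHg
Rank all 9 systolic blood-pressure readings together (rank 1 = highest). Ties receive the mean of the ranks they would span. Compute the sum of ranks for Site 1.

13

Sorted (descending): 167, 155, 154, 154, 145, 141, 130, 130, 125
The 2 values of 154 occupy positions 3–4 → average rank (3+4)/2 = 3.5.
The 2 values of 130 occupy positions 7–8 → average rank (7+8)/2 = 7.5.
Site 1 values → pooled ranks: 155→2, 130→7.5, 154→3.5
Rank sum = 2 + 7.5 + 3.5 = 13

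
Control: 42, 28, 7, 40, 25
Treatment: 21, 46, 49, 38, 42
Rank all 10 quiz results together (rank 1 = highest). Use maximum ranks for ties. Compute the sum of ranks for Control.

Sorted (descending): 49, 46, 42, 42, 40, 38, 28, 25, 21, 7
The 2 values of 42 occupy positions 3–4 → each gets rank 4.
Control values → pooled ranks: 42→4, 28→7, 7→10, 40→5, 25→8
Rank sum = 4 + 7 + 10 + 5 + 8 = 34

34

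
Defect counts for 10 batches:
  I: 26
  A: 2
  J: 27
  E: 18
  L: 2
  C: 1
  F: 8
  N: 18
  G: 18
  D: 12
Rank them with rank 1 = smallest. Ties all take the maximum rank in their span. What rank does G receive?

8

Sorted (ascending): 1, 2, 2, 8, 12, 18, 18, 18, 26, 27
The 2 values of 2 occupy positions 2–3 → each gets rank 3.
The 3 values of 18 occupy positions 6–8 → each gets rank 8.
G has value 18 → rank 8.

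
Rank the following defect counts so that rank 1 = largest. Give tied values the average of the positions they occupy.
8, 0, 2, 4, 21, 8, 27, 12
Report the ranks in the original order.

4.5, 8, 7, 6, 2, 4.5, 1, 3

Sorted (descending): 27, 21, 12, 8, 8, 4, 2, 0
The 2 values of 8 occupy positions 4–5 → average rank (4+5)/2 = 4.5.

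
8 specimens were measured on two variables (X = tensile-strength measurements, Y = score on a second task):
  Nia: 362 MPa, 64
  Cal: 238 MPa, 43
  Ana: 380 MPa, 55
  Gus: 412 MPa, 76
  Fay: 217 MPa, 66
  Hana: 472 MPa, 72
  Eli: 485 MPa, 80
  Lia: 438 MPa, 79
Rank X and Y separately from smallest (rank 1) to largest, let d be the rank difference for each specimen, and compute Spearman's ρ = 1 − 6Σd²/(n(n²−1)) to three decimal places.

Ranks of variable 1: 3, 2, 4, 5, 1, 7, 8, 6
Ranks of variable 2: 3, 1, 2, 6, 4, 5, 8, 7
d = r₁ − r₂: 0, 1, 2, -1, -3, 2, 0, -1
d²: 0, 1, 4, 1, 9, 4, 0, 1; Σd² = 20
ρ = 1 − 6·20/(8·63) = 1 − 120/504 = 0.762

0.762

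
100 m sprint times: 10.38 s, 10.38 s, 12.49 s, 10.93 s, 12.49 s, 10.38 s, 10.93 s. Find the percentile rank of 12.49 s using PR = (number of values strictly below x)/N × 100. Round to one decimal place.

71.4

N = 7.
Strictly below 12.49: 5. Equal to 12.49: 2.
PR = 5/7 × 100 = 71.4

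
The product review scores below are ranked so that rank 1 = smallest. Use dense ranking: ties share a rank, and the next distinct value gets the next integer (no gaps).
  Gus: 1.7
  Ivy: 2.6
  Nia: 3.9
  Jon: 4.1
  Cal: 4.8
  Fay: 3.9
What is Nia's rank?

Sorted (ascending): 1.7, 2.6, 3.9, 3.9, 4.1, 4.8
The 2 values of 3.9 share dense rank 3.
Remaining distinct values take the next consecutive integers.
Nia has value 3.9 → rank 3.

3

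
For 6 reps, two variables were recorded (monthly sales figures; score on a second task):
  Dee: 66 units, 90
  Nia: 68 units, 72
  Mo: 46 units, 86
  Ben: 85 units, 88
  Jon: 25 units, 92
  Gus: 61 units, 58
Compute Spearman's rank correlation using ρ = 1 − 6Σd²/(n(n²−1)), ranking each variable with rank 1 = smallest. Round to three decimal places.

-0.257

Ranks of variable 1: 4, 5, 2, 6, 1, 3
Ranks of variable 2: 5, 2, 3, 4, 6, 1
d = r₁ − r₂: -1, 3, -1, 2, -5, 2
d²: 1, 9, 1, 4, 25, 4; Σd² = 44
ρ = 1 − 6·44/(6·35) = 1 − 264/210 = -0.257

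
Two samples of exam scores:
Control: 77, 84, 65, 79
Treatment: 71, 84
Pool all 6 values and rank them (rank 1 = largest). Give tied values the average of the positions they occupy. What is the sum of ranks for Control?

Sorted (descending): 84, 84, 79, 77, 71, 65
The 2 values of 84 occupy positions 1–2 → average rank (1+2)/2 = 1.5.
Control values → pooled ranks: 77→4, 84→1.5, 65→6, 79→3
Rank sum = 4 + 1.5 + 6 + 3 = 14.5

14.5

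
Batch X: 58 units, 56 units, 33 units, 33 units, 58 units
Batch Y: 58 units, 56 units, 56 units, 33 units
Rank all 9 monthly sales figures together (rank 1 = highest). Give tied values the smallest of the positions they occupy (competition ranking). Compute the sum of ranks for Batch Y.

Sorted (descending): 58, 58, 58, 56, 56, 56, 33, 33, 33
The 3 values of 58 occupy positions 1–3 → each gets rank 1.
The 3 values of 56 occupy positions 4–6 → each gets rank 4.
The 3 values of 33 occupy positions 7–9 → each gets rank 7.
Batch Y values → pooled ranks: 58→1, 56→4, 56→4, 33→7
Rank sum = 1 + 4 + 4 + 7 = 16

16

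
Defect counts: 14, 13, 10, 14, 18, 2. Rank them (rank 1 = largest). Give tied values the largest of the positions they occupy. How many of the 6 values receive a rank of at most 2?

1

Sorted (descending): 18, 14, 14, 13, 10, 2
The 2 values of 14 occupy positions 2–3 → each gets rank 3.
Ranks ≤ 2: {1} → 1 value.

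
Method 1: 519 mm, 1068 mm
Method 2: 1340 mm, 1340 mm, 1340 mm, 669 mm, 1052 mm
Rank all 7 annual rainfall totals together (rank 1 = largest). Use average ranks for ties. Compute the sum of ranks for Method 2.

Sorted (descending): 1340, 1340, 1340, 1068, 1052, 669, 519
The 3 values of 1340 occupy positions 1–3 → average rank 2.
Method 2 values → pooled ranks: 1340→2, 1340→2, 1340→2, 669→6, 1052→5
Rank sum = 2 + 2 + 2 + 6 + 5 = 17

17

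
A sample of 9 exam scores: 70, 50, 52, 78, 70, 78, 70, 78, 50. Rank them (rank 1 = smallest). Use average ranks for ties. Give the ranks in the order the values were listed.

Sorted (ascending): 50, 50, 52, 70, 70, 70, 78, 78, 78
The 2 values of 50 occupy positions 1–2 → average rank (1+2)/2 = 1.5.
The 3 values of 70 occupy positions 4–6 → average rank 5.
The 3 values of 78 occupy positions 7–9 → average rank 8.

5, 1.5, 3, 8, 5, 8, 5, 8, 1.5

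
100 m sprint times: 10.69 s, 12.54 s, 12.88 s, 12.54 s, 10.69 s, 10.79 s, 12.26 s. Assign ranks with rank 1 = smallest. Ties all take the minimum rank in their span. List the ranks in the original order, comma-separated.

Sorted (ascending): 10.69, 10.69, 10.79, 12.26, 12.54, 12.54, 12.88
The 2 values of 10.69 occupy positions 1–2 → each gets rank 1.
The 2 values of 12.54 occupy positions 5–6 → each gets rank 5.

1, 5, 7, 5, 1, 3, 4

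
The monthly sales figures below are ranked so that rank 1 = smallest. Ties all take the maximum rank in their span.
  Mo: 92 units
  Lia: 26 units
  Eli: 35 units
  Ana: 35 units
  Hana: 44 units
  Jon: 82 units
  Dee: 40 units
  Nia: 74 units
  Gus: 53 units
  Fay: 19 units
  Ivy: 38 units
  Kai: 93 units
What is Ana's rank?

4

Sorted (ascending): 19, 26, 35, 35, 38, 40, 44, 53, 74, 82, 92, 93
The 2 values of 35 occupy positions 3–4 → each gets rank 4.
Ana has value 35 units → rank 4.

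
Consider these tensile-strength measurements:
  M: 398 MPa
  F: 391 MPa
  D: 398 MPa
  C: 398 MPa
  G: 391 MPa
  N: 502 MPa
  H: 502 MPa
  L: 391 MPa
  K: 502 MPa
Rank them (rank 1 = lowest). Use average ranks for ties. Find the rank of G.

2

Sorted (ascending): 391, 391, 391, 398, 398, 398, 502, 502, 502
The 3 values of 391 occupy positions 1–3 → average rank 2.
The 3 values of 398 occupy positions 4–6 → average rank 5.
The 3 values of 502 occupy positions 7–9 → average rank 8.
G has value 391 MPa → rank 2.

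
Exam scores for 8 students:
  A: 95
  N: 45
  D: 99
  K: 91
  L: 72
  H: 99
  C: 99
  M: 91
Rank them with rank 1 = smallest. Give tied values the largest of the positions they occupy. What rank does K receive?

4

Sorted (ascending): 45, 72, 91, 91, 95, 99, 99, 99
The 2 values of 91 occupy positions 3–4 → each gets rank 4.
The 3 values of 99 occupy positions 6–8 → each gets rank 8.
K has value 91 → rank 4.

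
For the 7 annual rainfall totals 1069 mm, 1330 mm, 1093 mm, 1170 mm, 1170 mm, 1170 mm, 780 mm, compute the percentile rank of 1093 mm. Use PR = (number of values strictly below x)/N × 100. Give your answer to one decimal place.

28.6

N = 7.
Strictly below 1093: 2. Equal to 1093: 1.
PR = 2/7 × 100 = 28.6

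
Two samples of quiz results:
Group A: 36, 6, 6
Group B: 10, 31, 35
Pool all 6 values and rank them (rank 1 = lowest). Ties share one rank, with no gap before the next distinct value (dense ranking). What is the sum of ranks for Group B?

9

Sorted (ascending): 6, 6, 10, 31, 35, 36
The 2 values of 6 share dense rank 1.
Remaining distinct values take the next consecutive integers.
Group B values → pooled ranks: 10→2, 31→3, 35→4
Rank sum = 2 + 3 + 4 = 9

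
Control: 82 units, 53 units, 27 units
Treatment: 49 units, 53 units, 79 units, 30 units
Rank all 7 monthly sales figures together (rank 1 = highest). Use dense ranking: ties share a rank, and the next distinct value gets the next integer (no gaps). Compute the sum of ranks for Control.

Sorted (descending): 82, 79, 53, 53, 49, 30, 27
The 2 values of 53 share dense rank 3.
Remaining distinct values take the next consecutive integers.
Control values → pooled ranks: 82→1, 53→3, 27→6
Rank sum = 1 + 3 + 6 = 10

10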